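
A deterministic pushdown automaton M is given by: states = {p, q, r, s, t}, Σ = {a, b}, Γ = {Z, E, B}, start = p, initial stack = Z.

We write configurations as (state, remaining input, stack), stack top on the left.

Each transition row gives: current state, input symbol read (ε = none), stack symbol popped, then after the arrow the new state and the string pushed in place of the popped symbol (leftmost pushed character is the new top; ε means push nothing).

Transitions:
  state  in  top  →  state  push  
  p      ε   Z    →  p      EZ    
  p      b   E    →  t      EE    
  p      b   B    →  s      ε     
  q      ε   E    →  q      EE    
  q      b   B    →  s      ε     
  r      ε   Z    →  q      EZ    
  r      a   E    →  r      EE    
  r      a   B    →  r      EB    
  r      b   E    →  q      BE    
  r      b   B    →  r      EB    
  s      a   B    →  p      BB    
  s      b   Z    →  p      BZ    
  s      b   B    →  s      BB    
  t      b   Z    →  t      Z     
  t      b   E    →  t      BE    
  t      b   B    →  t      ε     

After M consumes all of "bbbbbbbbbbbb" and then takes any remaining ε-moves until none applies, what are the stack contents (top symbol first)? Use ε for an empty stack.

BEEZ

(p, bbbbbbbbbbbb, Z) ⊢ (p, bbbbbbbbbbbb, EZ) ⊢ (t, bbbbbbbbbbb, EEZ) ⊢ (t, bbbbbbbbbb, BEEZ) ⊢ (t, bbbbbbbbb, EEZ) ⊢ (t, bbbbbbbb, BEEZ) ⊢ (t, bbbbbbb, EEZ) ⊢ (t, bbbbbb, BEEZ) ⊢ (t, bbbbb, EEZ) ⊢ (t, bbbb, BEEZ) ⊢ (t, bbb, EEZ) ⊢ (t, bb, BEEZ) ⊢ (t, b, EEZ) ⊢ (t, ε, BEEZ)
All input consumed in state t with stack BEEZ.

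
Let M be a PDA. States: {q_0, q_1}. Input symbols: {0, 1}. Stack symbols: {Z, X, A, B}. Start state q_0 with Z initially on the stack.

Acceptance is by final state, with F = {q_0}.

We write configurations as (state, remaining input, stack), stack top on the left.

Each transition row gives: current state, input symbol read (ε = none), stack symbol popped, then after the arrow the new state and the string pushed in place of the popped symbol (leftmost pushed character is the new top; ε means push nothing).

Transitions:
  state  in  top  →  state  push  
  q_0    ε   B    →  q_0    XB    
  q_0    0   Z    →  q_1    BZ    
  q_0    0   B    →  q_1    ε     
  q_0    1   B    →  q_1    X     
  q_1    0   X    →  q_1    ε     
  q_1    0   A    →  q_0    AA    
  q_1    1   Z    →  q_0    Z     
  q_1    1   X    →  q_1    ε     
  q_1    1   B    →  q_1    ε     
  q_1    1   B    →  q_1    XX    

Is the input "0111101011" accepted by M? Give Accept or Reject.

Accept

One accepting computation: (q_0, 0111101011, Z) ⊢ (q_1, 111101011, BZ) ⊢ (q_1, 11101011, XXZ) ⊢ (q_1, 1101011, XZ) ⊢ (q_1, 101011, Z) ⊢ (q_0, 01011, Z) ⊢ (q_1, 1011, BZ) ⊢ (q_1, 011, XXZ) ⊢ (q_1, 11, XZ) ⊢ (q_1, 1, Z) ⊢ (q_0, ε, Z)
All input consumed and state q_0 ∈ F.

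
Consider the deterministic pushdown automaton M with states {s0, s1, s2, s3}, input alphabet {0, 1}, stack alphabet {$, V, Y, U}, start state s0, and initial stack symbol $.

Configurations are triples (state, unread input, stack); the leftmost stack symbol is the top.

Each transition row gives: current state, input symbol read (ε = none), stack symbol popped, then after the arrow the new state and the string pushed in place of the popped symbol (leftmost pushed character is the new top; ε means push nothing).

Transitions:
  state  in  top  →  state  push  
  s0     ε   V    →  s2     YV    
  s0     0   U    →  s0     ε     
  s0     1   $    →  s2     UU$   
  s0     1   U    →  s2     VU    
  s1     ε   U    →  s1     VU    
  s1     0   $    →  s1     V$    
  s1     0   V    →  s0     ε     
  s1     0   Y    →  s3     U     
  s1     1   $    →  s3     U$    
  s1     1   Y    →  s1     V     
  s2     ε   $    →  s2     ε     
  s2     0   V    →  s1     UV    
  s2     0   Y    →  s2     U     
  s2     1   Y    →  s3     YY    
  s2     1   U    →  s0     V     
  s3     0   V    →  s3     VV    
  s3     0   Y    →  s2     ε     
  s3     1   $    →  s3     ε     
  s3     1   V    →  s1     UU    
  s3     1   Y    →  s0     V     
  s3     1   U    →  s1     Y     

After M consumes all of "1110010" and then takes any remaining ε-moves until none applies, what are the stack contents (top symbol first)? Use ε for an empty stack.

(s0, 1110010, $)
  read 1, top $: go to s2, push UU$ → (s2, 110010, UU$)
  read 1, top U: go to s0, push V → (s0, 10010, VU$)
  ε-move, top V: go to s2, push YV → (s2, 10010, YVU$)
  read 1, top Y: go to s3, push YY → (s3, 0010, YYVU$)
  read 0, top Y: go to s2, push ε → (s2, 010, YVU$)
  read 0, top Y: go to s2, push U → (s2, 10, UVU$)
  read 1, top U: go to s0, push V → (s0, 0, VVU$)
  ε-move, top V: go to s2, push YV → (s2, 0, YVVU$)
  read 0, top Y: go to s2, push U → (s2, ε, UVVU$)
All input consumed in state s2 with stack UVVU$.

UVVU$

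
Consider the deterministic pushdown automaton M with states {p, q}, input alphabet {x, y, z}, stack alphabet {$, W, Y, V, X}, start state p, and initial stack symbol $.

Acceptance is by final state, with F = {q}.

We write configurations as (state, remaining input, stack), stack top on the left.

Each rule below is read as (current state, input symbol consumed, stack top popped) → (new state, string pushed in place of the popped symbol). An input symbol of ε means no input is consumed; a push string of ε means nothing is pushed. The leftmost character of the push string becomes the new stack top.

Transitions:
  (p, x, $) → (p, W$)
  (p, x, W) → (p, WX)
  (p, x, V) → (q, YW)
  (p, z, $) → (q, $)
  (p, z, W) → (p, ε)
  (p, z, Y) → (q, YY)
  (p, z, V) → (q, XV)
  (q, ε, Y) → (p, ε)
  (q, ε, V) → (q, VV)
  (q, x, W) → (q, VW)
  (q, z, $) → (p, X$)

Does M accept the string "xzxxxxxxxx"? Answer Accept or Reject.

Reject

(p, xzxxxxxxxx, $)
  read x, top $: go to p, push W$ → (p, zxxxxxxxx, W$)
  read z, top W: go to p, push ε → (p, xxxxxxxx, $)
  read x, top $: go to p, push W$ → (p, xxxxxxx, W$)
  read x, top W: go to p, push WX → (p, xxxxxx, WX$)
  read x, top W: go to p, push WX → (p, xxxxx, WXX$)
  read x, top W: go to p, push WX → (p, xxxx, WXXX$)
  read x, top W: go to p, push WX → (p, xxx, WXXXX$)
  read x, top W: go to p, push WX → (p, xx, WXXXXX$)
  read x, top W: go to p, push WX → (p, x, WXXXXXX$)
  read x, top W: go to p, push WX → (p, ε, WXXXXXXX$)
All input consumed; state p ∉ F and no further ε-move applies.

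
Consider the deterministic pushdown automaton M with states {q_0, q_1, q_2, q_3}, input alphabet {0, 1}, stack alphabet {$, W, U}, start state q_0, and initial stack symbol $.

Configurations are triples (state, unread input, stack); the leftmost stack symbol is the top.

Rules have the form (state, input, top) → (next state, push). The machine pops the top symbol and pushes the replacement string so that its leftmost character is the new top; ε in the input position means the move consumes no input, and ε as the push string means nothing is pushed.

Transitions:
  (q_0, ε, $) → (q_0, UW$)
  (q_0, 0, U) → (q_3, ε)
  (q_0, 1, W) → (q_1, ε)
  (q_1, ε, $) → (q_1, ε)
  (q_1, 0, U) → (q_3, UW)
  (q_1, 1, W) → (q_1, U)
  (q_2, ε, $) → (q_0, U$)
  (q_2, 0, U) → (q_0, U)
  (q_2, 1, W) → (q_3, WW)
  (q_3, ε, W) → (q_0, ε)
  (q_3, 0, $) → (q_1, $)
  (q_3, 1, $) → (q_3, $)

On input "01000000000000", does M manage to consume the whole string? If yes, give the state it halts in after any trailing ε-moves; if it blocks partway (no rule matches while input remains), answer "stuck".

(q_0, 01000000000000, $)
  ε-move, top $: go to q_0, push UW$ → (q_0, 01000000000000, UW$)
  read 0, top U: go to q_3, push ε → (q_3, 1000000000000, W$)
  ε-move, top W: go to q_0, push ε → (q_0, 1000000000000, $)
  ε-move, top $: go to q_0, push UW$ → (q_0, 1000000000000, UW$)
No transition for (q_0, 1, top U); M blocks with input 1000000000000 remaining.

stuck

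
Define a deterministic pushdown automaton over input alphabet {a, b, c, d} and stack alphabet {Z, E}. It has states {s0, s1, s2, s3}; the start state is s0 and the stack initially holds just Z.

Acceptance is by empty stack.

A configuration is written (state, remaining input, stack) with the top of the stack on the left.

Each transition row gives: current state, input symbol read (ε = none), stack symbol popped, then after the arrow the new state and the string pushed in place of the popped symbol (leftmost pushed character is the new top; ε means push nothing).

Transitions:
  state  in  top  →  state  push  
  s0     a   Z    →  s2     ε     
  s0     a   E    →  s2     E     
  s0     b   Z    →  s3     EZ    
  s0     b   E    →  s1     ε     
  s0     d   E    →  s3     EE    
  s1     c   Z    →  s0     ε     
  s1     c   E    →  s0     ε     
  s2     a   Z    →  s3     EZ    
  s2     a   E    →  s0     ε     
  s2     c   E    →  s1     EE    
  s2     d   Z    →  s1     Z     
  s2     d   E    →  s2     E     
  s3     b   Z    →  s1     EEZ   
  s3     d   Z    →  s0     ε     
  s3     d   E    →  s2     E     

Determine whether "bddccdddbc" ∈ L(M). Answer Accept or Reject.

(s0, bddccdddbc, Z)
  read b, top Z: go to s3, push EZ → (s3, ddccdddbc, EZ)
  read d, top E: go to s2, push E → (s2, dccdddbc, EZ)
  read d, top E: go to s2, push E → (s2, ccdddbc, EZ)
  read c, top E: go to s1, push EE → (s1, cdddbc, EEZ)
  read c, top E: go to s0, push ε → (s0, dddbc, EZ)
  read d, top E: go to s3, push EE → (s3, ddbc, EEZ)
  read d, top E: go to s2, push E → (s2, dbc, EEZ)
  read d, top E: go to s2, push E → (s2, bc, EEZ)
No transition applies at (s2, bc, EEZ); input not fully consumed.

Reject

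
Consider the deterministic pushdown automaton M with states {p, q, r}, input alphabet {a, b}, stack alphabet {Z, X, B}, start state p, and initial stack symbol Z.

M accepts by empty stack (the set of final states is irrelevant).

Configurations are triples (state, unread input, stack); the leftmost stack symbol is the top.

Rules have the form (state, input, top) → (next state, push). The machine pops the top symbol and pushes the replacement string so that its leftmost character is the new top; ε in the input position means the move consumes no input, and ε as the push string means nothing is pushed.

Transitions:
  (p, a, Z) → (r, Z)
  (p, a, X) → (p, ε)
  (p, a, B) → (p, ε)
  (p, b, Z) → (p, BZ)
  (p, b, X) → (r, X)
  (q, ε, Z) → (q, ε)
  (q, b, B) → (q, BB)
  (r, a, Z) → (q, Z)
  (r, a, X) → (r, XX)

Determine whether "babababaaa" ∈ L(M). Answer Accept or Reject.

(p, babababaaa, Z)
  read b, top Z: go to p, push BZ → (p, abababaaa, BZ)
  read a, top B: go to p, push ε → (p, bababaaa, Z)
  read b, top Z: go to p, push BZ → (p, ababaaa, BZ)
  read a, top B: go to p, push ε → (p, babaaa, Z)
  read b, top Z: go to p, push BZ → (p, abaaa, BZ)
  read a, top B: go to p, push ε → (p, baaa, Z)
  read b, top Z: go to p, push BZ → (p, aaa, BZ)
  read a, top B: go to p, push ε → (p, aa, Z)
  read a, top Z: go to r, push Z → (r, a, Z)
  read a, top Z: go to q, push Z → (q, ε, Z)
  ε-move, top Z: go to q, push ε → (q, ε, ε)
All input consumed and the stack is empty.

Accept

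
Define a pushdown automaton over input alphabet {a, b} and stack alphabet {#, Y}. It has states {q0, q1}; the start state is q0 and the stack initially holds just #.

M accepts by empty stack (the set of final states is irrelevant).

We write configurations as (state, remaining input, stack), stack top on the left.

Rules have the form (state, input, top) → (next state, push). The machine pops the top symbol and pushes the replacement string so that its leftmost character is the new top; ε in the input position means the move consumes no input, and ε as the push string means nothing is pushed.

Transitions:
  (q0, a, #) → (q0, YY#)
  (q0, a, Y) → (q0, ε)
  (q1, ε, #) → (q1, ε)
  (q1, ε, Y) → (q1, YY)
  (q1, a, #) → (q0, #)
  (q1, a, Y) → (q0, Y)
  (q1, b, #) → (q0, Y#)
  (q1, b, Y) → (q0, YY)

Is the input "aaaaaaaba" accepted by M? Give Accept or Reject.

Reject

No computation consumes all input and empties the stack.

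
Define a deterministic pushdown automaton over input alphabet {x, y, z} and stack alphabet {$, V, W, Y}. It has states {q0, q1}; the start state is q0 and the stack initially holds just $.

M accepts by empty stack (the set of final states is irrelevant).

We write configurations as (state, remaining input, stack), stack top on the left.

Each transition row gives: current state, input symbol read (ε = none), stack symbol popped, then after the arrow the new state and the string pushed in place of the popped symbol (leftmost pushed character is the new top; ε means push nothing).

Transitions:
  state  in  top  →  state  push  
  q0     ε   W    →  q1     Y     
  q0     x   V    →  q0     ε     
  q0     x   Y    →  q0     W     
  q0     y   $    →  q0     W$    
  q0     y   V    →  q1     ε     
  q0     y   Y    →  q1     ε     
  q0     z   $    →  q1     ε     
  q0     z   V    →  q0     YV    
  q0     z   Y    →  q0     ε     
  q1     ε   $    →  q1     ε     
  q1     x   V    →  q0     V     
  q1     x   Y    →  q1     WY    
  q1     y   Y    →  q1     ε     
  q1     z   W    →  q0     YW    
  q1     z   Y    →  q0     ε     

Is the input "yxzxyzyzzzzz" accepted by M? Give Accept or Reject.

Accept

(q0, yxzxyzyzzzzz, $)
  read y, top $: go to q0, push W$ → (q0, xzxyzyzzzzz, W$)
  ε-move, top W: go to q1, push Y → (q1, xzxyzyzzzzz, Y$)
  read x, top Y: go to q1, push WY → (q1, zxyzyzzzzz, WY$)
  read z, top W: go to q0, push YW → (q0, xyzyzzzzz, YWY$)
  read x, top Y: go to q0, push W → (q0, yzyzzzzz, WWY$)
  ε-move, top W: go to q1, push Y → (q1, yzyzzzzz, YWY$)
  read y, top Y: go to q1, push ε → (q1, zyzzzzz, WY$)
  read z, top W: go to q0, push YW → (q0, yzzzzz, YWY$)
  read y, top Y: go to q1, push ε → (q1, zzzzz, WY$)
  read z, top W: go to q0, push YW → (q0, zzzz, YWY$)
  read z, top Y: go to q0, push ε → (q0, zzz, WY$)
  ε-move, top W: go to q1, push Y → (q1, zzz, YY$)
  read z, top Y: go to q0, push ε → (q0, zz, Y$)
  read z, top Y: go to q0, push ε → (q0, z, $)
  read z, top $: go to q1, push ε → (q1, ε, ε)
All input consumed and the stack is empty.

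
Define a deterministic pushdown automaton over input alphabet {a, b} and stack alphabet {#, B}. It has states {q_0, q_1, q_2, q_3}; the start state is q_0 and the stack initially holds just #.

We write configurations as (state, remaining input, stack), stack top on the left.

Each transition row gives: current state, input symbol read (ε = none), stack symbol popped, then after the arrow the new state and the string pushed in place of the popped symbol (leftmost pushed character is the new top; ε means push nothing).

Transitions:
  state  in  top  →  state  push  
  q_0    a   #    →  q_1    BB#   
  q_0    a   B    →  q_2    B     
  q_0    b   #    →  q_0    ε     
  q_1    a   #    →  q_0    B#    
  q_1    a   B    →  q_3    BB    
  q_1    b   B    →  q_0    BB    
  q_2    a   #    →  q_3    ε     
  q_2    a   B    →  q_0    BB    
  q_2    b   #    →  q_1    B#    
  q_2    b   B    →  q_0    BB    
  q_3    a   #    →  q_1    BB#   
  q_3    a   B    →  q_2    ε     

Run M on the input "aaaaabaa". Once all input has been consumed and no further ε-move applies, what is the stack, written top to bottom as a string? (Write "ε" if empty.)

(q_0, aaaaabaa, #)
  read a, top #: go to q_1, push BB# → (q_1, aaaabaa, BB#)
  read a, top B: go to q_3, push BB → (q_3, aaabaa, BBB#)
  read a, top B: go to q_2, push ε → (q_2, aabaa, BB#)
  read a, top B: go to q_0, push BB → (q_0, abaa, BBB#)
  read a, top B: go to q_2, push B → (q_2, baa, BBB#)
  read b, top B: go to q_0, push BB → (q_0, aa, BBBB#)
  read a, top B: go to q_2, push B → (q_2, a, BBBB#)
  read a, top B: go to q_0, push BB → (q_0, ε, BBBBB#)
All input consumed in state q_0 with stack BBBBB#.

BBBBB#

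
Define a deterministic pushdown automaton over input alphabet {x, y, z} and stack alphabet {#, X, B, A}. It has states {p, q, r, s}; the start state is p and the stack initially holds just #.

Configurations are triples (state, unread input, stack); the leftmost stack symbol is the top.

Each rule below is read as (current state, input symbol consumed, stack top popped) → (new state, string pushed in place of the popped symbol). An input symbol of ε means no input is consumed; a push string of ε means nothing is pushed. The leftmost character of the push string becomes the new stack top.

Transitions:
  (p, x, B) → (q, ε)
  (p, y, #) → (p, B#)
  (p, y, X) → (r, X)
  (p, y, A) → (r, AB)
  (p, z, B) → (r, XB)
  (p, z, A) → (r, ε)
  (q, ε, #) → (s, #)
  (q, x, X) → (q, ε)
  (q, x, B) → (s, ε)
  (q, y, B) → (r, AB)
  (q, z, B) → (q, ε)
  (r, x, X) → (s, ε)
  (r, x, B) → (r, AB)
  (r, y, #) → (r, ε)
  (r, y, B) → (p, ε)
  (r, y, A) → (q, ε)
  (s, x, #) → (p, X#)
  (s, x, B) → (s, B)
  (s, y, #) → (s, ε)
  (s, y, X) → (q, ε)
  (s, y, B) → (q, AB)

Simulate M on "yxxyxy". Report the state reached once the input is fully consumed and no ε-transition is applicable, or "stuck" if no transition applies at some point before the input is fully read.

(p, yxxyxy, #)
  read y, top #: go to p, push B# → (p, xxyxy, B#)
  read x, top B: go to q, push ε → (q, xyxy, #)
  ε-move, top #: go to s, push # → (s, xyxy, #)
  read x, top #: go to p, push X# → (p, yxy, X#)
  read y, top X: go to r, push X → (r, xy, X#)
  read x, top X: go to s, push ε → (s, y, #)
  read y, top #: go to s, push ε → (s, ε, ε)
All input consumed; M is in state s.

s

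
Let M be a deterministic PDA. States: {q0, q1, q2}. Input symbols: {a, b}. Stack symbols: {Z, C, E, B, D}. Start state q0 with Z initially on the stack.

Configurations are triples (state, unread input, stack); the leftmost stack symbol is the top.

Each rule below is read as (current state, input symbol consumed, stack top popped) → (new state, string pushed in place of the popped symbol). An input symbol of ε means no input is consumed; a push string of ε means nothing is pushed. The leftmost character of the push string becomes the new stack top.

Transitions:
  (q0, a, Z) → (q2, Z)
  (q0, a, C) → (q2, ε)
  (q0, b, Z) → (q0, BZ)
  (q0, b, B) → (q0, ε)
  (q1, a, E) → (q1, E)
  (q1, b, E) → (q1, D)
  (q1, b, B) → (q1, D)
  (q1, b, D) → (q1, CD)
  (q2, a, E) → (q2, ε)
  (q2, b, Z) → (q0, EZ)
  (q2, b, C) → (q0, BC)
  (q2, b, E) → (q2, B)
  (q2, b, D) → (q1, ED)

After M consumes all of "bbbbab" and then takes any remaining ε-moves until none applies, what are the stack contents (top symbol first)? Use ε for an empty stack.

EZ

(q0, bbbbab, Z)
  read b, top Z: go to q0, push BZ → (q0, bbbab, BZ)
  read b, top B: go to q0, push ε → (q0, bbab, Z)
  read b, top Z: go to q0, push BZ → (q0, bab, BZ)
  read b, top B: go to q0, push ε → (q0, ab, Z)
  read a, top Z: go to q2, push Z → (q2, b, Z)
  read b, top Z: go to q0, push EZ → (q0, ε, EZ)
All input consumed in state q0 with stack EZ.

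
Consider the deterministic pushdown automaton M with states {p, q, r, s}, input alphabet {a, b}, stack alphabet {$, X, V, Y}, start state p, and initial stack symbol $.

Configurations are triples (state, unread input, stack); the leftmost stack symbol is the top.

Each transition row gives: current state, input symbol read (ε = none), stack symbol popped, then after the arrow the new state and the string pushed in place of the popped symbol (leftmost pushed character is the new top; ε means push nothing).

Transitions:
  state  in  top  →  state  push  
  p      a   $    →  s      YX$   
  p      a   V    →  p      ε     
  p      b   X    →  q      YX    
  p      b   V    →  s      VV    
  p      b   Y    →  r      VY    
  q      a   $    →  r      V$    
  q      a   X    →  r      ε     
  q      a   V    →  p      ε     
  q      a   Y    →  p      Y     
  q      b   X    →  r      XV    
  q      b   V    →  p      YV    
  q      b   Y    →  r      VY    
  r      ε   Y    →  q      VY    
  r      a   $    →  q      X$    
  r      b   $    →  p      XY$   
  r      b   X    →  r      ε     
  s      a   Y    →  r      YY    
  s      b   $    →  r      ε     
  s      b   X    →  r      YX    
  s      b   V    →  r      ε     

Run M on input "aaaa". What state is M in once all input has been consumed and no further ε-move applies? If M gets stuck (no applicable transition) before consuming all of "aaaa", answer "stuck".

stuck

(p, aaaa, $)
  read a, top $: go to s, push YX$ → (s, aaa, YX$)
  read a, top Y: go to r, push YY → (r, aa, YYX$)
  ε-move, top Y: go to q, push VY → (q, aa, VYYX$)
  read a, top V: go to p, push ε → (p, a, YYX$)
No transition for (p, a, top Y); M blocks with input a remaining.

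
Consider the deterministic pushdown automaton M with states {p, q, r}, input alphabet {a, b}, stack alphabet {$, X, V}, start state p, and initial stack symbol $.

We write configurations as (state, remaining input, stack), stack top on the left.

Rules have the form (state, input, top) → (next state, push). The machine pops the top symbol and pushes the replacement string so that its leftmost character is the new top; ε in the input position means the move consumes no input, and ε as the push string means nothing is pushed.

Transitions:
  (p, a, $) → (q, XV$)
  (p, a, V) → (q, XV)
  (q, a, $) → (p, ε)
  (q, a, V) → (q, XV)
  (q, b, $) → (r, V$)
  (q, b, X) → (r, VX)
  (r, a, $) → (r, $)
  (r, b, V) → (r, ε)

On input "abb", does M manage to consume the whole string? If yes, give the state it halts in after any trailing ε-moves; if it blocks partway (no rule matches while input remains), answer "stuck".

(p, abb, $)
  read a, top $: go to q, push XV$ → (q, bb, XV$)
  read b, top X: go to r, push VX → (r, b, VXV$)
  read b, top V: go to r, push ε → (r, ε, XV$)
All input consumed; M is in state r.

r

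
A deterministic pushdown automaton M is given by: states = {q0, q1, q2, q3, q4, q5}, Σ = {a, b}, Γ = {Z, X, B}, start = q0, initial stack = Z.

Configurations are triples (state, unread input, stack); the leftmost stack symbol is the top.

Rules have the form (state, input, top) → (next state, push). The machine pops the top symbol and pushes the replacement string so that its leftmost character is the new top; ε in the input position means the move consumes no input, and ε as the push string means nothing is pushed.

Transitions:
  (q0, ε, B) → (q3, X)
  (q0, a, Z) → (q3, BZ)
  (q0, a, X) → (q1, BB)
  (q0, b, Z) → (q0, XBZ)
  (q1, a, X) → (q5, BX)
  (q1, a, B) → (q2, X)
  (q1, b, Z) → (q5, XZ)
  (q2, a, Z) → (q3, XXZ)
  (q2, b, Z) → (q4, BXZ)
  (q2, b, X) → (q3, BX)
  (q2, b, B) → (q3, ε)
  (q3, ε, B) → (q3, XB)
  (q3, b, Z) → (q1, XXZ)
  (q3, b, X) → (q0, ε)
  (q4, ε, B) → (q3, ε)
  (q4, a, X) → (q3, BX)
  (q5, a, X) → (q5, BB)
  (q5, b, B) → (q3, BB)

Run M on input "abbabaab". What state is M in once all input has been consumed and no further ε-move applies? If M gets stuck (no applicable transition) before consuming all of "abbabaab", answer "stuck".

stuck

(q0, abbabaab, Z)
  read a, top Z: go to q3, push BZ → (q3, bbabaab, BZ)
  ε-move, top B: go to q3, push XB → (q3, bbabaab, XBZ)
  read b, top X: go to q0, push ε → (q0, babaab, BZ)
  ε-move, top B: go to q3, push X → (q3, babaab, XZ)
  read b, top X: go to q0, push ε → (q0, abaab, Z)
  read a, top Z: go to q3, push BZ → (q3, baab, BZ)
  ε-move, top B: go to q3, push XB → (q3, baab, XBZ)
  read b, top X: go to q0, push ε → (q0, aab, BZ)
  ε-move, top B: go to q3, push X → (q3, aab, XZ)
No transition for (q3, a, top X); M blocks with input aab remaining.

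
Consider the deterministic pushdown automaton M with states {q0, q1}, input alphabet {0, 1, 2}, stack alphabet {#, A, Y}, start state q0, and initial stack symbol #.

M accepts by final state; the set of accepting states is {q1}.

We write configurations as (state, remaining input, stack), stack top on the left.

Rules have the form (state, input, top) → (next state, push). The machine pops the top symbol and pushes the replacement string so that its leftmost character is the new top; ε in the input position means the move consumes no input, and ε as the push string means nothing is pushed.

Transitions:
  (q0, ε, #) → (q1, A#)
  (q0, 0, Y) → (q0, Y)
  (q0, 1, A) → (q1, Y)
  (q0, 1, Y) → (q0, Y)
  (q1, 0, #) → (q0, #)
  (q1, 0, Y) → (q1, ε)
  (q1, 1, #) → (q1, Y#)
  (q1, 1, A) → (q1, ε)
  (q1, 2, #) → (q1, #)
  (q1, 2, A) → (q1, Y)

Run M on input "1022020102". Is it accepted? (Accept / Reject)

(q0, 1022020102, #)
  ε-move, top #: go to q1, push A# → (q1, 1022020102, A#)
  read 1, top A: go to q1, push ε → (q1, 022020102, #)
  read 0, top #: go to q0, push # → (q0, 22020102, #)
  ε-move, top #: go to q1, push A# → (q1, 22020102, A#)
  read 2, top A: go to q1, push Y → (q1, 2020102, Y#)
No transition applies at (q1, 2020102, Y#); input not fully consumed.

Reject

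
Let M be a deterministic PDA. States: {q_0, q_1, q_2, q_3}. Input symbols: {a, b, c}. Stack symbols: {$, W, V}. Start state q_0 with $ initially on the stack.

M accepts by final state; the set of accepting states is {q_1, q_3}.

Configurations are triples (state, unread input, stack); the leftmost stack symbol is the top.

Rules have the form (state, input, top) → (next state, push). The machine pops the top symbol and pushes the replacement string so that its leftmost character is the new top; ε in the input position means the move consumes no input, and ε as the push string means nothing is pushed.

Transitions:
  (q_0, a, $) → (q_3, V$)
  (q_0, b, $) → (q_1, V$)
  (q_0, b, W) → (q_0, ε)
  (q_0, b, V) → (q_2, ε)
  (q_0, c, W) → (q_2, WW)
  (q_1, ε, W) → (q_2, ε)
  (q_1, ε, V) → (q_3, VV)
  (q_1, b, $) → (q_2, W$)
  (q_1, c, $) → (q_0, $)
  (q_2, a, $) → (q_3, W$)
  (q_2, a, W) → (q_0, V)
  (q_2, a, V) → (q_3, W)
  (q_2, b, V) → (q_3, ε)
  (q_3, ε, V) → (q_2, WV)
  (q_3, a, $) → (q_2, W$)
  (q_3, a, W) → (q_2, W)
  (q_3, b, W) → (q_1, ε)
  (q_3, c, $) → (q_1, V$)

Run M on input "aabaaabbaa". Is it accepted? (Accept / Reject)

(q_0, aabaaabbaa, $)
  read a, top $: go to q_3, push V$ → (q_3, abaaabbaa, V$)
  ε-move, top V: go to q_2, push WV → (q_2, abaaabbaa, WV$)
  read a, top W: go to q_0, push V → (q_0, baaabbaa, VV$)
  read b, top V: go to q_2, push ε → (q_2, aaabbaa, V$)
  read a, top V: go to q_3, push W → (q_3, aabbaa, W$)
  read a, top W: go to q_2, push W → (q_2, abbaa, W$)
  read a, top W: go to q_0, push V → (q_0, bbaa, V$)
  read b, top V: go to q_2, push ε → (q_2, baa, $)
No transition applies at (q_2, baa, $); input not fully consumed.

Reject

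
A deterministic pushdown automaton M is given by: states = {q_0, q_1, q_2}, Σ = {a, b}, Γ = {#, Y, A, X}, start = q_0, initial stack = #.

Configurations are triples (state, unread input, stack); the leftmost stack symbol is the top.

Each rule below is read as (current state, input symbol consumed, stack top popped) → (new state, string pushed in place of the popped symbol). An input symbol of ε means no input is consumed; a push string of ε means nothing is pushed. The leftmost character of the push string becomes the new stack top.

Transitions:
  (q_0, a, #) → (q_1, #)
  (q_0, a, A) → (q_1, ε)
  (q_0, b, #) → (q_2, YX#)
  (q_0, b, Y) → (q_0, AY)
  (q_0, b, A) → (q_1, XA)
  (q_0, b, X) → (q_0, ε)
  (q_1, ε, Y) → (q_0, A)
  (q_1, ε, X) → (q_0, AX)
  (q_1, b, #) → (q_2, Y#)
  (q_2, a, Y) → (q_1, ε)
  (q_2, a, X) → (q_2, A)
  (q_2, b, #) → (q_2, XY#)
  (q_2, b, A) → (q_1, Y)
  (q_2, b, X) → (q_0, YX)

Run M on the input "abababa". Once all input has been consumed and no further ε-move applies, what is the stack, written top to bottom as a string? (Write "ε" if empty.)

#

(q_0, abababa, #) ⊢ (q_1, bababa, #) ⊢ (q_2, ababa, Y#) ⊢ (q_1, baba, #) ⊢ (q_2, aba, Y#) ⊢ (q_1, ba, #) ⊢ (q_2, a, Y#) ⊢ (q_1, ε, #)
All input consumed in state q_1 with stack #.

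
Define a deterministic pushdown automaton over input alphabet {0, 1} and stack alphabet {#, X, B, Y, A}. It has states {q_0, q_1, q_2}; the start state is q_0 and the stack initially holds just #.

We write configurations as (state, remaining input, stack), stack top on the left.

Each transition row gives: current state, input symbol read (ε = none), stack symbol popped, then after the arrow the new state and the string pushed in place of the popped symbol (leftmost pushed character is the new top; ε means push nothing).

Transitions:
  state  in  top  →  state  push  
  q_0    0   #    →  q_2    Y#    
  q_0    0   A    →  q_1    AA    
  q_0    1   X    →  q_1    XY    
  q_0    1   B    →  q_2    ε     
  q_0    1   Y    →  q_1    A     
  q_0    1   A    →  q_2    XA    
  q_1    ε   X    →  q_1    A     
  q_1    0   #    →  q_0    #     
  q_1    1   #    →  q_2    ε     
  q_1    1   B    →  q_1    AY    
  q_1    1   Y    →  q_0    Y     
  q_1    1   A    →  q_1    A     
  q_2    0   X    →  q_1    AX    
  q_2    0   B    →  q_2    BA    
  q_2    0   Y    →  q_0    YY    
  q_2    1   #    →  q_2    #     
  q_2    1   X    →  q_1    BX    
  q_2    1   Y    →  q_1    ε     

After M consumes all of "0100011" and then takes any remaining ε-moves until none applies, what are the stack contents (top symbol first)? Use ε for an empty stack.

(q_0, 0100011, #)
  read 0, top #: go to q_2, push Y# → (q_2, 100011, Y#)
  read 1, top Y: go to q_1, push ε → (q_1, 00011, #)
  read 0, top #: go to q_0, push # → (q_0, 0011, #)
  read 0, top #: go to q_2, push Y# → (q_2, 011, Y#)
  read 0, top Y: go to q_0, push YY → (q_0, 11, YY#)
  read 1, top Y: go to q_1, push A → (q_1, 1, AY#)
  read 1, top A: go to q_1, push A → (q_1, ε, AY#)
All input consumed in state q_1 with stack AY#.

AY#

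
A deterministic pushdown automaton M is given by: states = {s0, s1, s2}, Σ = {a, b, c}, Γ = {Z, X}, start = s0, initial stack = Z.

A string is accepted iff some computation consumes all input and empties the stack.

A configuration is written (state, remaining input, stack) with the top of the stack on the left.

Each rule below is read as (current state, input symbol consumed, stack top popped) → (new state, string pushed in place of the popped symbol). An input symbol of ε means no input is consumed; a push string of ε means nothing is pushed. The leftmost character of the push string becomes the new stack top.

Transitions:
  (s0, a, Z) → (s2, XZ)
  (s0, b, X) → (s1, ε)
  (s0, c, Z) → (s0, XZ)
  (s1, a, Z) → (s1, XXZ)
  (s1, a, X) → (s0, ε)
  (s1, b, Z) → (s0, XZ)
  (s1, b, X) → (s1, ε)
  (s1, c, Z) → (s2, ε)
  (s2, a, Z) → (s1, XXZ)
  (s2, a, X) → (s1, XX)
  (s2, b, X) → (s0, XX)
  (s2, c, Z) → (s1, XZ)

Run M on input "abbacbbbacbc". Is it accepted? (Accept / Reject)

Reject

(s0, abbacbbbacbc, Z)
  read a, top Z: go to s2, push XZ → (s2, bbacbbbacbc, XZ)
  read b, top X: go to s0, push XX → (s0, bacbbbacbc, XXZ)
  read b, top X: go to s1, push ε → (s1, acbbbacbc, XZ)
  read a, top X: go to s0, push ε → (s0, cbbbacbc, Z)
  read c, top Z: go to s0, push XZ → (s0, bbbacbc, XZ)
  read b, top X: go to s1, push ε → (s1, bbacbc, Z)
  read b, top Z: go to s0, push XZ → (s0, bacbc, XZ)
  read b, top X: go to s1, push ε → (s1, acbc, Z)
  read a, top Z: go to s1, push XXZ → (s1, cbc, XXZ)
No transition applies at (s1, cbc, XXZ); input not fully consumed.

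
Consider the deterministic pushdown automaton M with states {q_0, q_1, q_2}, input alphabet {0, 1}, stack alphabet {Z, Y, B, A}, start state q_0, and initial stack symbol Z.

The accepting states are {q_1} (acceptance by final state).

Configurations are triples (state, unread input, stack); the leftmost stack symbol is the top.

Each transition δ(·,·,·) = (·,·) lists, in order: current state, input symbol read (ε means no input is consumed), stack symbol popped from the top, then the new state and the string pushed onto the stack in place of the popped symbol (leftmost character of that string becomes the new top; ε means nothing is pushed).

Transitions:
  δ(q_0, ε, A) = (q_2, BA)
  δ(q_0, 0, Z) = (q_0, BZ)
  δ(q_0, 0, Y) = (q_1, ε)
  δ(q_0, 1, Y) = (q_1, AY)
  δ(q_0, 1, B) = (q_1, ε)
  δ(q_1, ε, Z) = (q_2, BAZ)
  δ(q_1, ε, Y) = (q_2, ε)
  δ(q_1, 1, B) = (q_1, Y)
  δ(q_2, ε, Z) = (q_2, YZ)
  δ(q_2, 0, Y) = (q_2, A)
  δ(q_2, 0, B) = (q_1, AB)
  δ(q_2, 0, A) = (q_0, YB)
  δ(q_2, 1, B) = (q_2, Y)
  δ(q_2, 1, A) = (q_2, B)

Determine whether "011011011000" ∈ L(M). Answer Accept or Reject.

(q_0, 011011011000, Z)
  read 0, top Z: go to q_0, push BZ → (q_0, 11011011000, BZ)
  read 1, top B: go to q_1, push ε → (q_1, 1011011000, Z)
  ε-move, top Z: go to q_2, push BAZ → (q_2, 1011011000, BAZ)
  read 1, top B: go to q_2, push Y → (q_2, 011011000, YAZ)
  read 0, top Y: go to q_2, push A → (q_2, 11011000, AAZ)
  read 1, top A: go to q_2, push B → (q_2, 1011000, BAZ)
  read 1, top B: go to q_2, push Y → (q_2, 011000, YAZ)
  read 0, top Y: go to q_2, push A → (q_2, 11000, AAZ)
  read 1, top A: go to q_2, push B → (q_2, 1000, BAZ)
  read 1, top B: go to q_2, push Y → (q_2, 000, YAZ)
  read 0, top Y: go to q_2, push A → (q_2, 00, AAZ)
  read 0, top A: go to q_0, push YB → (q_0, 0, YBAZ)
  read 0, top Y: go to q_1, push ε → (q_1, ε, BAZ)
All input consumed; state q_1 ∈ F.

Accept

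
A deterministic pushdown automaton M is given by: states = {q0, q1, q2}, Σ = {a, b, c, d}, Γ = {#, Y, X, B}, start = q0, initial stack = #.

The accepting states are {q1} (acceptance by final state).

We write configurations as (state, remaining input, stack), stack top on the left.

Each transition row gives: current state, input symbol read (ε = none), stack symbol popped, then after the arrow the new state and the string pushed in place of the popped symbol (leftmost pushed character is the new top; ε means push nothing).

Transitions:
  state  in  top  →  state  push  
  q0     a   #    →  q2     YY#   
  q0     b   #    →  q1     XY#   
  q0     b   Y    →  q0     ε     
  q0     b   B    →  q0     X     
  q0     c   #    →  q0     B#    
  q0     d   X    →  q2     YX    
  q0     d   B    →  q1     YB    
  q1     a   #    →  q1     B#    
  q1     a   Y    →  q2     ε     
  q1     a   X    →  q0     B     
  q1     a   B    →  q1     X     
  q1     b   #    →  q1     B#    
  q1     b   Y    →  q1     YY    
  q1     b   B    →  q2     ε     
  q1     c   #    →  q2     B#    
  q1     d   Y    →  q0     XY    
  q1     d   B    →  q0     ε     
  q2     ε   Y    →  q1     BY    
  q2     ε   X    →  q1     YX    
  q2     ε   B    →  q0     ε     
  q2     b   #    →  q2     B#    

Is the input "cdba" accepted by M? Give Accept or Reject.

(q0, cdba, #)
  read c, top #: go to q0, push B# → (q0, dba, B#)
  read d, top B: go to q1, push YB → (q1, ba, YB#)
  read b, top Y: go to q1, push YY → (q1, a, YYB#)
  read a, top Y: go to q2, push ε → (q2, ε, YB#)
  ε-move, top Y: go to q1, push BY → (q1, ε, BYB#)
All input consumed; state q1 ∈ F.

Accept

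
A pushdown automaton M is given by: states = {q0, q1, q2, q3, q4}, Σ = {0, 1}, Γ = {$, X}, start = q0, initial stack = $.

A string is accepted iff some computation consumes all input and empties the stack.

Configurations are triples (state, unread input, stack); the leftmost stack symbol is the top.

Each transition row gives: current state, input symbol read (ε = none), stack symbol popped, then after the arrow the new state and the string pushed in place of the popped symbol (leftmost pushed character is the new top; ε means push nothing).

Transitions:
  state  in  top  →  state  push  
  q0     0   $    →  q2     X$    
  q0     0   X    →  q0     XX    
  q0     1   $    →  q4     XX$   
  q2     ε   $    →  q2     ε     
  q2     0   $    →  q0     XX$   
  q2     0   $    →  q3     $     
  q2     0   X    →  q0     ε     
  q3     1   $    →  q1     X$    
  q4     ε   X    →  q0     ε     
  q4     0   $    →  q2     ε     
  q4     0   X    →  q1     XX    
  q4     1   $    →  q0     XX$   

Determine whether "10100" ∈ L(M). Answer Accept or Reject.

Reject

No computation consumes all input and empties the stack.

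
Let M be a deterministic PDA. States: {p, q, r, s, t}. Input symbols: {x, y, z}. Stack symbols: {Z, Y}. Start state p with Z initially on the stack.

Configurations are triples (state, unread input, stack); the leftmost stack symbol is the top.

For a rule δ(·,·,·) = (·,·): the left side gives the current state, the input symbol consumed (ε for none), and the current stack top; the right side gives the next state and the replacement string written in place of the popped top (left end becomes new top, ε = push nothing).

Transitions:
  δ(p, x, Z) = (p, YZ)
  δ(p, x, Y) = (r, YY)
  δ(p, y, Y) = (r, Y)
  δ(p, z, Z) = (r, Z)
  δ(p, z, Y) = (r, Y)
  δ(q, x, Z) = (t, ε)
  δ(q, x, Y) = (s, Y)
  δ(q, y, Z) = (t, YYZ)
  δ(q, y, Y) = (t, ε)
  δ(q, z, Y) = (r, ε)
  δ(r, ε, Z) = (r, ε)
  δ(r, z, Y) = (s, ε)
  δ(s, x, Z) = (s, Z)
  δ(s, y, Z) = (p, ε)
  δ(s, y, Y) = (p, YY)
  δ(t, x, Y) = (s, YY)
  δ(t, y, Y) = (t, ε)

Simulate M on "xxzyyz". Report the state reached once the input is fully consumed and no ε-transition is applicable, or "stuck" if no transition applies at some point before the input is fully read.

(p, xxzyyz, Z) ⊢ (p, xzyyz, YZ) ⊢ (r, zyyz, YYZ) ⊢ (s, yyz, YZ) ⊢ (p, yz, YYZ) ⊢ (r, z, YYZ) ⊢ (s, ε, YZ)
All input consumed; M is in state s.

s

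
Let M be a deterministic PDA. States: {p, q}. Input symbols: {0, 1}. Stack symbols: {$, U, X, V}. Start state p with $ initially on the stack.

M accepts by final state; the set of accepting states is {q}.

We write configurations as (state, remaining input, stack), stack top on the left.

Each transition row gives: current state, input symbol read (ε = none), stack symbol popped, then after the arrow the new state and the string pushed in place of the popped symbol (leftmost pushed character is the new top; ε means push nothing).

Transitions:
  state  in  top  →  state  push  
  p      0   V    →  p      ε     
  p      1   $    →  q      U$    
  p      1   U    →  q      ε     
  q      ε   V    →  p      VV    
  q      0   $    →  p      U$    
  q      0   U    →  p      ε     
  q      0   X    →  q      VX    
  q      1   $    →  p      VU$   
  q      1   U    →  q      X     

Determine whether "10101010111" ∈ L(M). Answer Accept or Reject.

Reject

(p, 10101010111, $) ⊢ (q, 0101010111, U$) ⊢ (p, 101010111, $) ⊢ (q, 01010111, U$) ⊢ (p, 1010111, $) ⊢ (q, 010111, U$) ⊢ (p, 10111, $) ⊢ (q, 0111, U$) ⊢ (p, 111, $) ⊢ (q, 11, U$) ⊢ (q, 1, X$)
No transition applies at (q, 1, X$); input not fully consumed.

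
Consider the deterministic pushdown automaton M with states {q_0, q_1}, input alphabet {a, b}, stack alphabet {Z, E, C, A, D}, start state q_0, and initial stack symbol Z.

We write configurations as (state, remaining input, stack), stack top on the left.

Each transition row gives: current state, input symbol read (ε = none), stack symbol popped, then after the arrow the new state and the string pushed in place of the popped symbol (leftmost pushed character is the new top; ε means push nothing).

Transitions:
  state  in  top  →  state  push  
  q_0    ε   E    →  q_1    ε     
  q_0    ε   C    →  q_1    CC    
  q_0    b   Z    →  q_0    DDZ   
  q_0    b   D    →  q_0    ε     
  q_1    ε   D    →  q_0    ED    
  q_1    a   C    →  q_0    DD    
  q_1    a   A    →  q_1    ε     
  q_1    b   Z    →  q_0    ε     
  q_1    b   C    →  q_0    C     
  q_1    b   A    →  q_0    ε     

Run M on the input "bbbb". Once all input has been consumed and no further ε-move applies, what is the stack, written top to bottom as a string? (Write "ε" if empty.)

DDZ

(q_0, bbbb, Z)
  read b, top Z: go to q_0, push DDZ → (q_0, bbb, DDZ)
  read b, top D: go to q_0, push ε → (q_0, bb, DZ)
  read b, top D: go to q_0, push ε → (q_0, b, Z)
  read b, top Z: go to q_0, push DDZ → (q_0, ε, DDZ)
All input consumed in state q_0 with stack DDZ.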